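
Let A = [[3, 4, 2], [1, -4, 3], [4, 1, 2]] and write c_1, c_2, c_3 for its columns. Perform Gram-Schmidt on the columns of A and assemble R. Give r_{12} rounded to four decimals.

c_1 = (3, 1, 4); ‖c_1‖ = 5.0990, so e_1 = (0.5883, 0.1961, 0.7845).
r_{12} = e_1·c_2 = 2.3534.

r_{12} = 2.3534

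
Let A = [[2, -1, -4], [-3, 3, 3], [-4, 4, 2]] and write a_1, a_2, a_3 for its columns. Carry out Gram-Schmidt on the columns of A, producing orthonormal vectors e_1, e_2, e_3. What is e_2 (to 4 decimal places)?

e_1 = a_1/‖a_1‖ = (2, -3, -4)/5.3852 = (0.3714, -0.5571, -0.7428).
r_{12} = e_1·a_2 = -5.0138.
u_2 = a_2 + 5.0138·e_1 = (0.8621, 0.2069, 0.2759).
‖u_2‖ = 0.9285, so e_2 = (0.9285, 0.2228, 0.2971).

e_2 = (0.9285, 0.2228, 0.2971)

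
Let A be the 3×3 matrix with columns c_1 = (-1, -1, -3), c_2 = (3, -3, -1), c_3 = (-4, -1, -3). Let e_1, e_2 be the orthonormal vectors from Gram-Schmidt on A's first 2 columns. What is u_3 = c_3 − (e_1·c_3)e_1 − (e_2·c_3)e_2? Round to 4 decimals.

u_3 = (-0.9600, -1.2000, 0.7200)

c_1 = (-1, -1, -3); ‖c_1‖ = 3.3166, so e_1 = (-0.3015, -0.3015, -0.9045).
e_1·c_2 = (-0.3015)·3 + (-0.3015)·(-3) + (-0.9045)·(-1) = 0.9045.
u_2 = c_2 − 0.9045·e_1 = (3.2727, -2.7273, -0.1818).
‖u_2‖ = 4.2640, so e_2 = (0.7675, -0.6396, -0.0426).
e_1·c_3 = (-0.3015)·(-4) + (-0.3015)·(-1) + (-0.9045)·(-3) = 4.2212; e_2·c_3 = 0.7675·(-4) + (-0.6396)·(-1) + (-0.0426)·(-3) = -2.3026.
u_3 = c_3 − 4.2212·e_1 + 2.3026·e_2 = (-0.9600, -1.2000, 0.7200).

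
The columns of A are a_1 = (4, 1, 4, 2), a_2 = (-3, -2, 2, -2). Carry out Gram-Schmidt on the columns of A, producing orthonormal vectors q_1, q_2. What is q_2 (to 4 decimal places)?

q_2 = (-0.4486, -0.4044, 0.7203, -0.3412)

q_1 = a_1/‖a_1‖ = (4, 1, 4, 2)/6.0828 = (0.6576, 0.1644, 0.6576, 0.3288).
r_{12} = q_1·a_2 = -1.6440.
u_2 = a_2 + 1.6440·q_1 = (-1.9189, -1.7297, 3.0811, -1.4595).
‖u_2‖ = 4.2775, so q_2 = (-0.4486, -0.4044, 0.7203, -0.3412).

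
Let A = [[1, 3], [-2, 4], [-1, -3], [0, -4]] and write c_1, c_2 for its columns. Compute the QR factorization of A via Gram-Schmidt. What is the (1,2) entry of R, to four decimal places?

r_{12} = -0.8165

c_1 = (1, -2, -1, 0); ‖c_1‖ = 2.4495, so q_1 = (0.4082, -0.8165, -0.4082, 0.0000).
r_{12} = q_1·c_2 = -0.8165.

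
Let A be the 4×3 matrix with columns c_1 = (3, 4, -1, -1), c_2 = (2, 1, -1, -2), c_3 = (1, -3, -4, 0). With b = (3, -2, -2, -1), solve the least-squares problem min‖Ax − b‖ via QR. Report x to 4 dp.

c_1 = (3, 4, -1, -1); ‖c_1‖ = 5.1962, so q_1 = (0.5774, 0.7698, -0.1925, -0.1925).
q_1·c_2 = 0.5774·2 + 0.7698·1 + (-0.1925)·(-1) + (-0.1925)·(-2) = 2.5019.
u_2 = c_2 − 2.5019·q_1 = (0.5556, -0.9259, -0.5185, -1.5185).
‖u_2‖ = 1.9341, so q_2 = (0.2872, -0.4787, -0.2681, -0.7851).
q_1·c_3 = 0.5774·1 + 0.7698·(-3) + (-0.1925)·(-4) + (-0.1925)·0 = -0.9623; q_2·c_3 = 0.2872·1 + (-0.4787)·(-3) + (-0.2681)·(-4) + (-0.7851)·0 = 2.7958.
u_3 = c_3 + 0.9623·q_1 − 2.7958·q_2 = (0.7525, -0.9208, -3.4356, 2.0099).
‖u_3‖ = 4.1542, so q_3 = (0.1811, -0.2217, -0.8270, 0.4838).
Qᵀb = (0.7698, 3.1405, 2.1569).
Back-substitute: x_3 = 2.1569/4.1542 = 0.5192.
x_2 = (3.1405 − 2.7958·0.5192)/1.9341 = 0.8732.
x_1 = (0.7698 − 2.5019·0.8732 + 0.9623·0.5192)/5.1962 = -0.1761.

x = (-0.1761, 0.8732, 0.5192)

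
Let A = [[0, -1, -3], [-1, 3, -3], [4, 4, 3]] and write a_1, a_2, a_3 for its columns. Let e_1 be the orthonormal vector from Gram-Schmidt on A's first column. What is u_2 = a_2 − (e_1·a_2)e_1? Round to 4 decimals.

u_2 = (-1.0000, 3.7647, 0.9412)

e_1 = a_1/‖a_1‖ = (0, -1, 4)/4.1231 = (0.0000, -0.2425, 0.9701).
r_{12} = e_1·a_2 = 3.1530.
u_2 = a_2 − 3.1530·e_1 = (-1.0000, 3.7647, 0.9412).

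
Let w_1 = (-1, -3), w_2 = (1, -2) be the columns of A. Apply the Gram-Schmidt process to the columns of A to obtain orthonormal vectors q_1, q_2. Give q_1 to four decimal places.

q_1 = (-0.3162, -0.9487)

q_1 = w_1/‖w_1‖ = (-1, -3)/3.1623 = (-0.3162, -0.9487).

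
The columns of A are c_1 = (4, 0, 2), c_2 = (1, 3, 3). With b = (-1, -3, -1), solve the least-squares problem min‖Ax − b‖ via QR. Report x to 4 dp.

x = (0.0571, -0.7143)

e_1 = c_1/‖c_1‖ = (4, 0, 2)/4.4721 = (0.8944, 0.0000, 0.4472).
r_{12} = e_1·c_2 = 2.2361.
u_2 = c_2 − 2.2361·e_1 = (-1.0000, 3.0000, 2.0000).
‖u_2‖ = 3.7417, so e_2 = (-0.2673, 0.8018, 0.5345).
Qᵀb = (-1.3416, -2.6726).
Back-substitute: x_2 = -2.6726/3.7417 = -0.7143.
x_1 = (-1.3416 − 2.2361·(-0.7143))/4.4721 = 0.0571.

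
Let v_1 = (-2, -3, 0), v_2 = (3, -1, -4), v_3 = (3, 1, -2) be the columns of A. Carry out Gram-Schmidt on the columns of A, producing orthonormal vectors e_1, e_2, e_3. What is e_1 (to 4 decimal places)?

e_1 = (-0.5547, -0.8321, 0.0000)

v_1 = (-2, -3, 0); ‖v_1‖ = 3.6056, so e_1 = (-0.5547, -0.8321, 0.0000).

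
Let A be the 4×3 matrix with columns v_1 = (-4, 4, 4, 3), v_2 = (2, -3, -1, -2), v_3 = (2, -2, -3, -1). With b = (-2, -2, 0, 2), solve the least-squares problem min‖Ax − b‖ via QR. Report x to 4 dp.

v_1 = (-4, 4, 4, 3); ‖v_1‖ = 7.5498, so q_1 = (-0.5298, 0.5298, 0.5298, 0.3974).
q_1·v_2 = (-0.5298)·2 + 0.5298·(-3) + 0.5298·(-1) + 0.3974·(-2) = -3.9736.
u_2 = v_2 + 3.9736·q_1 = (-0.1053, -0.8947, 1.1053, -0.4211).
‖u_2‖ = 1.4868, so q_2 = (-0.0708, -0.6018, 0.7434, -0.2832).
q_1·v_3 = (-0.5298)·2 + 0.5298·(-2) + 0.5298·(-3) + 0.3974·(-1) = -4.1061; q_2·v_3 = (-0.0708)·2 + (-0.6018)·(-2) + 0.7434·(-3) + (-0.2832)·(-1) = -0.8850.
u_3 = v_3 + 4.1061·q_1 + 0.8850·q_2 = (-0.2381, -0.3571, -0.1667, 0.3810).
‖u_3‖ = 0.5976, so q_3 = (-0.3984, -0.5976, -0.2789, 0.6375).
Qᵀb = (0.7947, 0.7788, 3.2670).
Back-substitute: x_3 = 3.2670/0.5976 = 5.4667.
x_2 = (0.7788 + 0.8850·5.4667)/1.4868 = 3.7778.
x_1 = (0.7947 + 3.9736·3.7778 + 4.1061·5.4667)/7.5498 = 5.0667.

x = (5.0667, 3.7778, 5.4667)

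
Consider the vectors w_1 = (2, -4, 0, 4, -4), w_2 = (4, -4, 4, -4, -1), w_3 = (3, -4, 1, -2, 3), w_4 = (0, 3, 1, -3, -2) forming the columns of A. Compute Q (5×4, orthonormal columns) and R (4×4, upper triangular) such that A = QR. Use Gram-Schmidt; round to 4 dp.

Q = [[0.2774, 0.4486, 0.2023, 0.6322], [-0.5547, -0.3900, -0.4880, 0.2790], [0.0000, 0.5071, -0.3227, -0.6485], [0.5547, -0.6241, 0.1763, -0.2436], [-0.5547, -0.0098, 0.7654, -0.2065]], R = [[7.2111, 1.6641, 0.2774, -2.2188], [0.0000, 7.8886, 4.6318, 1.2286], [0.0000, 0.0000, 4.1797, -3.8461], [0.0000, 0.0000, 0.0000, 1.3323]]

w_1 = (2, -4, 0, 4, -4); ‖w_1‖ = 7.2111, so e_1 = (0.2774, -0.5547, 0.0000, 0.5547, -0.5547).
e_1·w_2 = 0.2774·4 + (-0.5547)·(-4) + 0.0000·4 + 0.5547·(-4) + (-0.5547)·(-1) = 1.6641.
u_2 = w_2 − 1.6641·e_1 = (3.5385, -3.0769, 4.0000, -4.9231, -0.0769).
‖u_2‖ = 7.8886, so e_2 = (0.4486, -0.3900, 0.5071, -0.6241, -0.0098).
e_1·w_3 = 0.2774·3 + (-0.5547)·(-4) + 0.0000·1 + 0.5547·(-2) + (-0.5547)·3 = 0.2774; e_2·w_3 = 0.4486·3 + (-0.3900)·(-4) + 0.5071·1 + (-0.6241)·(-2) + (-0.0098)·3 = 4.6318.
u_3 = w_3 − 0.2774·e_1 − 4.6318·e_2 = (0.8455, -2.0396, -1.3486, 0.7367, 3.1990).
‖u_3‖ = 4.1797, so e_3 = (0.2023, -0.4880, -0.3227, 0.1763, 0.7654).
e_1·w_4 = 0.2774·0 + (-0.5547)·3 + 0.0000·1 + 0.5547·(-3) + (-0.5547)·(-2) = -2.2188; e_2·w_4 = 0.4486·0 + (-0.3900)·3 + 0.5071·1 + (-0.6241)·(-3) + (-0.0098)·(-2) = 1.2286; e_3·w_4 = 0.2023·0 + (-0.4880)·3 + (-0.3227)·1 + 0.1763·(-3) + 0.7654·(-2) = -3.8461.
u_4 = w_4 + 2.2188·e_1 − 1.2286·e_2 + 3.8461·e_3 = (0.8423, 0.3717, -0.8639, -0.3246, -0.2751).
‖u_4‖ = 1.3323, so e_4 = (0.6322, 0.2790, -0.6485, -0.2436, -0.2065).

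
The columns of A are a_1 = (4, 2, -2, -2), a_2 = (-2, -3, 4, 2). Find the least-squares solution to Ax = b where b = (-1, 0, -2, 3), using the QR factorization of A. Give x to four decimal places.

x = (-0.7984, -0.6290)

a_1 = (4, 2, -2, -2); ‖a_1‖ = 5.2915, so e_1 = (0.7559, 0.3780, -0.3780, -0.3780).
e_1·a_2 = 0.7559·(-2) + 0.3780·(-3) + (-0.3780)·4 + (-0.3780)·2 = -4.9135.
u_2 = a_2 + 4.9135·e_1 = (1.7143, -1.1429, 2.1429, 0.1429).
‖u_2‖ = 2.9761, so e_2 = (0.5760, -0.3840, 0.7200, 0.0480).
Qᵀb = (-1.1339, -1.8721).
Back-substitute: x_2 = -1.8721/2.9761 = -0.6290.
x_1 = (-1.1339 + 4.9135·(-0.6290))/5.2915 = -0.7984.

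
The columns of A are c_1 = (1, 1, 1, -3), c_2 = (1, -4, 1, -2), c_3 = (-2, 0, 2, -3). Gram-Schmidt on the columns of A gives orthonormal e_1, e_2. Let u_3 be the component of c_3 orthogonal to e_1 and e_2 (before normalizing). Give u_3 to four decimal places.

c_1 = (1, 1, 1, -3); ‖c_1‖ = 3.4641, so e_1 = (0.2887, 0.2887, 0.2887, -0.8660).
e_1·c_2 = 0.2887·1 + 0.2887·(-4) + 0.2887·1 + (-0.8660)·(-2) = 1.1547.
u_2 = c_2 − 1.1547·e_1 = (0.6667, -4.3333, 0.6667, -1.0000).
‖u_2‖ = 4.5461, so e_2 = (0.1466, -0.9532, 0.1466, -0.2200).
e_1·c_3 = 0.2887·(-2) + 0.2887·0 + 0.2887·2 + (-0.8660)·(-3) = 2.5981; e_2·c_3 = 0.1466·(-2) + (-0.9532)·0 + 0.1466·2 + (-0.2200)·(-3) = 0.6599.
u_3 = c_3 − 2.5981·e_1 − 0.6599·e_2 = (-2.8468, -0.1210, 1.1532, -0.6048).

u_3 = (-2.8468, -0.1210, 1.1532, -0.6048)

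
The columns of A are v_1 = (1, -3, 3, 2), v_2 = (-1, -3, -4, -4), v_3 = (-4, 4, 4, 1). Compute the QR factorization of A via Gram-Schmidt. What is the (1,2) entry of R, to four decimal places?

v_1 = (1, -3, 3, 2); ‖v_1‖ = 4.7958, so q_1 = (0.2085, -0.6255, 0.6255, 0.4170).
r_{12} = q_1·v_2 = -2.5022.

r_{12} = -2.5022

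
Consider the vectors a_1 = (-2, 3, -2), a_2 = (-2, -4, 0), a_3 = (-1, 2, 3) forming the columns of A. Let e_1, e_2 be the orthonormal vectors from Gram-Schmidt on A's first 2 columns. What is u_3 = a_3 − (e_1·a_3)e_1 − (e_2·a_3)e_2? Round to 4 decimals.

a_1 = (-2, 3, -2); ‖a_1‖ = 4.1231, so e_1 = (-0.4851, 0.7276, -0.4851).
e_1·a_2 = (-0.4851)·(-2) + 0.7276·(-4) + (-0.4851)·0 = -1.9403.
u_2 = a_2 + 1.9403·e_1 = (-2.9412, -2.5882, -0.9412).
‖u_2‖ = 4.0293, so e_2 = (-0.7299, -0.6424, -0.2336).
e_1·a_3 = (-0.4851)·(-1) + 0.7276·2 + (-0.4851)·3 = 0.4851; e_2·a_3 = (-0.7299)·(-1) + (-0.6424)·2 + (-0.2336)·3 = -1.2555.
u_3 = a_3 − 0.4851·e_1 + 1.2555·e_2 = (-1.6812, 0.8406, 2.9420).

u_3 = (-1.6812, 0.8406, 2.9420)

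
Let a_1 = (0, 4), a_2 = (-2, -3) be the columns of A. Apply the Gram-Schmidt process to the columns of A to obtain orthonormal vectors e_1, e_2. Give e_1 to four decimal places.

a_1 = (0, 4); ‖a_1‖ = 4.0000, so e_1 = (0.0000, 1.0000).

e_1 = (0.0000, 1.0000)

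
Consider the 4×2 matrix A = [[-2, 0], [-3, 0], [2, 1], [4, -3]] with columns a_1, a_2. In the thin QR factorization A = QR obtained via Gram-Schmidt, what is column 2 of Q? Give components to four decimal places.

e_2 = (-0.2296, -0.3444, 0.6084, -0.6772)

e_1 = a_1/‖a_1‖ = (-2, -3, 2, 4)/5.7446 = (-0.3482, -0.5222, 0.3482, 0.6963).
r_{12} = e_1·a_2 = -1.7408.
u_2 = a_2 + 1.7408·e_1 = (-0.6061, -0.9091, 1.6061, -1.7879).
‖u_2‖ = 2.6400, so e_2 = (-0.2296, -0.3444, 0.6084, -0.6772).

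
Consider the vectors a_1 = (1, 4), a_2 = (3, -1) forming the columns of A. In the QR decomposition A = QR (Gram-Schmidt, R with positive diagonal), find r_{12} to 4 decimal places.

e_1 = a_1/‖a_1‖ = (1, 4)/4.1231 = (0.2425, 0.9701).
r_{12} = e_1·a_2 = -0.2425.

r_{12} = -0.2425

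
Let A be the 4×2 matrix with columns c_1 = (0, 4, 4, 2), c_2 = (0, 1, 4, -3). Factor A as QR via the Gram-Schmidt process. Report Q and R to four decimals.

Q = [[0.0000, 0.0000], [0.6667, -0.1225], [0.6667, 0.5392], [0.3333, -0.8332]], R = [[6.0000, 2.3333], [0.0000, 4.5338]]

c_1 = (0, 4, 4, 2); ‖c_1‖ = 6.0000, so e_1 = (0.0000, 0.6667, 0.6667, 0.3333).
e_1·c_2 = 0.0000·0 + 0.6667·1 + 0.6667·4 + 0.3333·(-3) = 2.3333.
u_2 = c_2 − 2.3333·e_1 = (0.0000, -0.5556, 2.4444, -3.7778).
‖u_2‖ = 4.5338, so e_2 = (0.0000, -0.1225, 0.5392, -0.8332).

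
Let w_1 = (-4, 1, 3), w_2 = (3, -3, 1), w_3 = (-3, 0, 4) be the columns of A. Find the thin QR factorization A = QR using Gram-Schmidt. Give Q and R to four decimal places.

Q = [[-0.7845, 0.3145, 0.5345], [0.1961, -0.6919, 0.6949], [0.5883, 0.6499, 0.4811]], R = [[5.0990, -2.3534, 4.7068], [0.0000, 3.6690, 1.6563], [0.0000, 0.0000, 0.3207]]

w_1 = (-4, 1, 3); ‖w_1‖ = 5.0990, so q_1 = (-0.7845, 0.1961, 0.5883).
q_1·w_2 = (-0.7845)·3 + 0.1961·(-3) + 0.5883·1 = -2.3534.
u_2 = w_2 + 2.3534·q_1 = (1.1538, -2.5385, 2.3846).
‖u_2‖ = 3.6690, so q_2 = (0.3145, -0.6919, 0.6499).
q_1·w_3 = (-0.7845)·(-3) + 0.1961·0 + 0.5883·4 = 4.7068; q_2·w_3 = 0.3145·(-3) + (-0.6919)·0 + 0.6499·4 = 1.6563.
u_3 = w_3 − 4.7068·q_1 − 1.6563·q_2 = (0.1714, 0.2229, 0.1543).
‖u_3‖ = 0.3207, so q_3 = (0.5345, 0.6949, 0.4811).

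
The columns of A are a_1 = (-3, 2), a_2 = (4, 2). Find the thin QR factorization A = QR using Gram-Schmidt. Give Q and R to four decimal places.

Q = [[-0.8321, 0.5547], [0.5547, 0.8321]], R = [[3.6056, -2.2188], [0.0000, 3.8829]]

a_1 = (-3, 2); ‖a_1‖ = 3.6056, so e_1 = (-0.8321, 0.5547).
e_1·a_2 = (-0.8321)·4 + 0.5547·2 = -2.2188.
u_2 = a_2 + 2.2188·e_1 = (2.1538, 3.2308).
‖u_2‖ = 3.8829, so e_2 = (0.5547, 0.8321).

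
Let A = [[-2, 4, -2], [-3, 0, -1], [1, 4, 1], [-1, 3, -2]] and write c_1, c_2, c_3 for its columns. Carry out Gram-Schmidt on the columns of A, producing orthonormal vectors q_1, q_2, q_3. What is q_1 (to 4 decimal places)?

q_1 = (-0.5164, -0.7746, 0.2582, -0.2582)

c_1 = (-2, -3, 1, -1); ‖c_1‖ = 3.8730, so q_1 = (-0.5164, -0.7746, 0.2582, -0.2582).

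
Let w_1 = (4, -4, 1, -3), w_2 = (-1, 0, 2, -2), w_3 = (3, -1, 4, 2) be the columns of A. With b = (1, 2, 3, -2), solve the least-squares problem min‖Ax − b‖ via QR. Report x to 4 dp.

e_1 = w_1/‖w_1‖ = (4, -4, 1, -3)/6.4807 = (0.6172, -0.6172, 0.1543, -0.4629).
r_{12} = e_1·w_2 = 0.6172.
u_2 = w_2 − 0.6172·e_1 = (-1.3810, 0.3810, 1.9048, -1.7143).
‖u_2‖ = 2.9358, so e_2 = (-0.4704, 0.1298, 0.6488, -0.5839).
r_{13} = e_1·w_3 = 2.1602; r_{23} = e_2·w_3 = -0.1135.
u_3 = w_3 − 2.1602·e_1 + 0.1135·e_2 = (1.6133, 0.3481, 3.7403, 2.9337).
‖u_3‖ = 5.0319, so e_3 = (0.3206, 0.0692, 0.7433, 0.5830).
Qᵀb = (0.7715, 2.9034, 1.5229).
Back-substitute: x_3 = 1.5229/5.0319 = 0.3026.
x_2 = (2.9034 + 0.1135·0.3026)/2.9358 = 1.0007.
x_1 = (0.7715 − 0.6172·1.0007 − 2.1602·0.3026)/6.4807 = -0.0771.

x = (-0.0771, 1.0007, 0.3026)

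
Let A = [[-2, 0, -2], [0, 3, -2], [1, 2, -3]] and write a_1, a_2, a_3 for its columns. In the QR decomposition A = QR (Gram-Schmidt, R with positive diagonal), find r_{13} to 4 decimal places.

r_{13} = 0.4472

e_1 = a_1/‖a_1‖ = (-2, 0, 1)/2.2361 = (-0.8944, 0.0000, 0.4472).
r_{13} = e_1·a_3 = 0.4472.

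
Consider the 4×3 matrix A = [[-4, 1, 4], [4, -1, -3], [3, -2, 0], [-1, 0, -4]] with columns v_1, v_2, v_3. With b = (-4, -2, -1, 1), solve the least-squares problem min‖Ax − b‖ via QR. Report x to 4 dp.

x = (0.0969, 0.6972, -0.4038)

e_1 = v_1/‖v_1‖ = (-4, 4, 3, -1)/6.4807 = (-0.6172, 0.6172, 0.4629, -0.1543).
r_{12} = e_1·v_2 = -2.1602.
u_2 = v_2 + 2.1602·e_1 = (-0.3333, 0.3333, -1.0000, -0.3333).
‖u_2‖ = 1.1547, so e_2 = (-0.2887, 0.2887, -0.8660, -0.2887).
r_{13} = e_1·v_3 = -3.7033; r_{23} = e_2·v_3 = -0.8660.
u_3 = v_3 + 3.7033·e_1 + 0.8660·e_2 = (1.4643, -0.4643, 0.9643, -4.8214).
‖u_3‖ = 5.1513, so e_3 = (0.2843, -0.0901, 0.1872, -0.9360).
Qᵀb = (0.6172, 1.1547, -2.0799).
Back-substitute: x_3 = -2.0799/5.1513 = -0.4038.
x_2 = (1.1547 + 0.8660·(-0.4038))/1.1547 = 0.6972.
x_1 = (0.6172 + 2.1602·0.6972 + 3.7033·(-0.4038))/6.4807 = 0.0969.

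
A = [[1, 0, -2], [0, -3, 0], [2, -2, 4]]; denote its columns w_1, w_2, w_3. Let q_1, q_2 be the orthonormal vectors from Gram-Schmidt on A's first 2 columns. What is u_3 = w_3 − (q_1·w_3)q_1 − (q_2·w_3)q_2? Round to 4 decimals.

u_3 = (-2.9388, -0.9796, 1.4694)

w_1 = (1, 0, 2); ‖w_1‖ = 2.2361, so q_1 = (0.4472, 0.0000, 0.8944).
q_1·w_2 = 0.4472·0 + 0.0000·(-3) + 0.8944·(-2) = -1.7889.
u_2 = w_2 + 1.7889·q_1 = (0.8000, -3.0000, -0.4000).
‖u_2‖ = 3.1305, so q_2 = (0.2556, -0.9583, -0.1278).
q_1·w_3 = 0.4472·(-2) + 0.0000·0 + 0.8944·4 = 2.6833; q_2·w_3 = 0.2556·(-2) + (-0.9583)·0 + (-0.1278)·4 = -1.0222.
u_3 = w_3 − 2.6833·q_1 + 1.0222·q_2 = (-2.9388, -0.9796, 1.4694).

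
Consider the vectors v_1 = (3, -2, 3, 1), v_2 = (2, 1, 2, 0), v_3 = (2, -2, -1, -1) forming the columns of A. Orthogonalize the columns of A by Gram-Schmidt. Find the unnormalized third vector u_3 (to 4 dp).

u_3 = (1.6075, -0.4299, -1.3925, -1.5047)

e_1 = v_1/‖v_1‖ = (3, -2, 3, 1)/4.7958 = (0.6255, -0.4170, 0.6255, 0.2085).
r_{12} = e_1·v_2 = 2.0851.
u_2 = v_2 − 2.0851·e_1 = (0.6957, 1.8696, 0.6957, -0.4348).
‖u_2‖ = 2.1569, so e_2 = (0.3225, 0.8668, 0.3225, -0.2016).
r_{13} = e_1·v_3 = 1.2511; r_{23} = e_2·v_3 = -1.2095.
u_3 = v_3 − 1.2511·e_1 + 1.2095·e_2 = (1.6075, -0.4299, -1.3925, -1.5047).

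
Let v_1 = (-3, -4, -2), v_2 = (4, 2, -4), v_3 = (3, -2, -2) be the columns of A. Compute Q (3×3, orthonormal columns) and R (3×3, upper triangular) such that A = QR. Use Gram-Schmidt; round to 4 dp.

q_1 = v_1/‖v_1‖ = (-3, -4, -2)/5.3852 = (-0.5571, -0.7428, -0.3714).
r_{12} = q_1·v_2 = -2.2283.
u_2 = v_2 + 2.2283·q_1 = (2.7586, 0.3448, -4.8276).
‖u_2‖ = 5.5709, so q_2 = (0.4952, 0.0619, -0.8666).
r_{13} = q_1·v_3 = 0.5571; r_{23} = q_2·v_3 = 3.0949.
u_3 = v_3 − 0.5571·q_1 − 3.0949·q_2 = (1.7778, -1.7778, 0.8889).
‖u_3‖ = 2.6667, so q_3 = (0.6667, -0.6667, 0.3333).

Q = [[-0.5571, 0.4952, 0.6667], [-0.7428, 0.0619, -0.6667], [-0.3714, -0.8666, 0.3333]], R = [[5.3852, -2.2283, 0.5571], [0.0000, 5.5709, 3.0949], [0.0000, 0.0000, 2.6667]]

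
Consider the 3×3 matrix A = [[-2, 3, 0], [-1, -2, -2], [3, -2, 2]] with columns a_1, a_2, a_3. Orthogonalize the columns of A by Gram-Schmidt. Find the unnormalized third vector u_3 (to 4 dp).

a_1 = (-2, -1, 3); ‖a_1‖ = 3.7417, so e_1 = (-0.5345, -0.2673, 0.8018).
e_1·a_2 = (-0.5345)·3 + (-0.2673)·(-2) + 0.8018·(-2) = -2.6726.
u_2 = a_2 + 2.6726·e_1 = (1.5714, -2.7143, 0.1429).
‖u_2‖ = 3.1396, so e_2 = (0.5005, -0.8645, 0.0455).
e_1·a_3 = (-0.5345)·0 + (-0.2673)·(-2) + 0.8018·2 = 2.1381; e_2·a_3 = 0.5005·0 + (-0.8645)·(-2) + 0.0455·2 = 1.8201.
u_3 = a_3 − 2.1381·e_1 − 1.8201·e_2 = (0.2319, 0.1449, 0.2029).

u_3 = (0.2319, 0.1449, 0.2029)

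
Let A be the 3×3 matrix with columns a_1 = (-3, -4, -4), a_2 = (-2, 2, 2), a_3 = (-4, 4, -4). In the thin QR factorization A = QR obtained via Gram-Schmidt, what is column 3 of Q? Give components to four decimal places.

a_1 = (-3, -4, -4); ‖a_1‖ = 6.4031, so e_1 = (-0.4685, -0.6247, -0.6247).
e_1·a_2 = (-0.4685)·(-2) + (-0.6247)·2 + (-0.6247)·2 = -1.5617.
u_2 = a_2 + 1.5617·e_1 = (-2.7317, 1.0244, 1.0244).
‖u_2‖ = 3.0921, so e_2 = (-0.8835, 0.3313, 0.3313).
e_1·a_3 = (-0.4685)·(-4) + (-0.6247)·4 + (-0.6247)·(-4) = 1.8741; e_2·a_3 = (-0.8835)·(-4) + 0.3313·4 + 0.3313·(-4) = 3.5338.
u_3 = a_3 − 1.8741·e_1 − 3.5338·e_2 = (0.0000, 4.0000, -4.0000).
‖u_3‖ = 5.6569, so e_3 = (0.0000, 0.7071, -0.7071).

e_3 = (0.0000, 0.7071, -0.7071)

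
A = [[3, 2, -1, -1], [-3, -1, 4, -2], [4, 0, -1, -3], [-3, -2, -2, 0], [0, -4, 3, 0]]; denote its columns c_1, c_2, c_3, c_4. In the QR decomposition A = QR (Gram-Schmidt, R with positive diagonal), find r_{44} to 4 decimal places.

r_{44} = 3.2264

c_1 = (3, -3, 4, -3, 0); ‖c_1‖ = 6.5574, so q_1 = (0.4575, -0.4575, 0.6100, -0.4575, 0.0000).
q_1·c_2 = 0.4575·2 + (-0.4575)·(-1) + 0.6100·0 + (-0.4575)·(-2) + 0.0000·(-4) = 2.2875.
u_2 = c_2 − 2.2875·q_1 = (0.9535, 0.0465, -1.3953, -0.9535, -4.0000).
‖u_2‖ = 4.4461, so q_2 = (0.2145, 0.0105, -0.3138, -0.2145, -0.8997).
q_1·c_3 = 0.4575·(-1) + (-0.4575)·4 + 0.6100·(-1) + (-0.4575)·(-2) + 0.0000·3 = -1.9825; q_2·c_3 = 0.2145·(-1) + 0.0105·4 + (-0.3138)·(-1) + (-0.2145)·(-2) + (-0.8997)·3 = -2.1289.
u_3 = c_3 + 1.9825·q_1 + 2.1289·q_2 = (0.3635, 3.1153, -0.4588, -3.3635, 1.0847).
‖u_3‖ = 4.7474, so q_3 = (0.0766, 0.6562, -0.0966, -0.7085, 0.2285).
q_1·c_4 = 0.4575·(-1) + (-0.4575)·(-2) + 0.6100·(-3) + (-0.4575)·0 + 0.0000·0 = -1.3725; q_2·c_4 = 0.2145·(-1) + 0.0105·(-2) + (-0.3138)·(-3) + (-0.2145)·0 + (-0.8997)·0 = 0.7061; q_3·c_4 = 0.0766·(-1) + 0.6562·(-2) + (-0.0966)·(-3) + (-0.7085)·0 + 0.2285·0 = -1.0991.
u_4 = c_4 + 1.3725·q_1 − 0.7061·q_2 + 1.0991·q_3 = (-0.4394, -1.9141, -2.0474, -1.2552, 0.8864).
r_{44} = ‖u_4‖ = 3.2264.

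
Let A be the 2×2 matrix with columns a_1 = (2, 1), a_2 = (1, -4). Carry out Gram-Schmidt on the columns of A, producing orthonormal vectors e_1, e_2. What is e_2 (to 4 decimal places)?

e_2 = (0.4472, -0.8944)

a_1 = (2, 1); ‖a_1‖ = 2.2361, so e_1 = (0.8944, 0.4472).
e_1·a_2 = 0.8944·1 + 0.4472·(-4) = -0.8944.
u_2 = a_2 + 0.8944·e_1 = (1.8000, -3.6000).
‖u_2‖ = 4.0249, so e_2 = (0.4472, -0.8944).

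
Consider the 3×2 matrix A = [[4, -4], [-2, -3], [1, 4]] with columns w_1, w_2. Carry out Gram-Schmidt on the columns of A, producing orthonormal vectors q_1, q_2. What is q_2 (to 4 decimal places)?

q_2 = (-0.4558, -0.5698, 0.6838)

w_1 = (4, -2, 1); ‖w_1‖ = 4.5826, so q_1 = (0.8729, -0.4364, 0.2182).
q_1·w_2 = 0.8729·(-4) + (-0.4364)·(-3) + 0.2182·4 = -1.3093.
u_2 = w_2 + 1.3093·q_1 = (-2.8571, -3.5714, 4.2857).
‖u_2‖ = 6.2678, so q_2 = (-0.4558, -0.5698, 0.6838).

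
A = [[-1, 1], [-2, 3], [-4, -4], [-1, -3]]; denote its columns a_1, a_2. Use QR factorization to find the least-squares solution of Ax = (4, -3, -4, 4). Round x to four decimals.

a_1 = (-1, -2, -4, -1); ‖a_1‖ = 4.6904, so q_1 = (-0.2132, -0.4264, -0.8528, -0.2132).
q_1·a_2 = (-0.2132)·1 + (-0.4264)·3 + (-0.8528)·(-4) + (-0.2132)·(-3) = 2.5584.
u_2 = a_2 − 2.5584·q_1 = (1.5455, 4.0909, -1.8182, -2.4545).
‖u_2‖ = 5.3343, so q_2 = (0.2897, 0.7669, -0.3408, -0.4601).
Qᵀb = (2.9848, -1.6190).
Back-substitute: x_2 = -1.6190/5.3343 = -0.3035.
x_1 = (2.9848 − 2.5584·(-0.3035))/4.6904 = 0.8019.

x = (0.8019, -0.3035)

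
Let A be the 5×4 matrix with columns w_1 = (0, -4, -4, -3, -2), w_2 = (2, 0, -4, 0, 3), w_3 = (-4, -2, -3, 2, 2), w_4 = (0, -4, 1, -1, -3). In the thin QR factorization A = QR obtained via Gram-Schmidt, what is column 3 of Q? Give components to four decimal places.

w_1 = (0, -4, -4, -3, -2); ‖w_1‖ = 6.7082, so q_1 = (0.0000, -0.5963, -0.5963, -0.4472, -0.2981).
q_1·w_2 = 0.0000·2 + (-0.5963)·0 + (-0.5963)·(-4) + (-0.4472)·0 + (-0.2981)·3 = 1.4907.
u_2 = w_2 − 1.4907·q_1 = (2.0000, 0.8889, -3.1111, 0.6667, 3.4444).
‖u_2‖ = 5.1747, so q_2 = (0.3865, 0.1718, -0.6012, 0.1288, 0.6656).
q_1·w_3 = 0.0000·(-4) + (-0.5963)·(-2) + (-0.5963)·(-3) + (-0.4472)·2 + (-0.2981)·2 = 1.4907; q_2·w_3 = 0.3865·(-4) + 0.1718·(-2) + (-0.6012)·(-3) + 0.1288·2 + 0.6656·2 = 1.5030.
u_3 = w_3 − 1.4907·q_1 − 1.5030·q_2 = (-4.5809, -1.3693, -1.2075, 2.4730, 1.4440).
‖u_3‖ = 5.7025, so q_3 = (-0.8033, -0.2401, -0.2117, 0.4337, 0.2532).

q_3 = (-0.8033, -0.2401, -0.2117, 0.4337, 0.2532)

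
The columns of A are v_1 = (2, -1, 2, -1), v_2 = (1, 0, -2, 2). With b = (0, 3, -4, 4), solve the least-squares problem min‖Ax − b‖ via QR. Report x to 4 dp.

x = (-0.9595, 1.3514)

v_1 = (2, -1, 2, -1); ‖v_1‖ = 3.1623, so e_1 = (0.6325, -0.3162, 0.6325, -0.3162).
e_1·v_2 = 0.6325·1 + (-0.3162)·0 + 0.6325·(-2) + (-0.3162)·2 = -1.2649.
u_2 = v_2 + 1.2649·e_1 = (1.8000, -0.4000, -1.2000, 1.6000).
‖u_2‖ = 2.7203, so e_2 = (0.6617, -0.1470, -0.4411, 0.5882).
Qᵀb = (-4.7434, 3.6761).
Back-substitute: x_2 = 3.6761/2.7203 = 1.3514.
x_1 = (-4.7434 + 1.2649·1.3514)/3.1623 = -0.9595.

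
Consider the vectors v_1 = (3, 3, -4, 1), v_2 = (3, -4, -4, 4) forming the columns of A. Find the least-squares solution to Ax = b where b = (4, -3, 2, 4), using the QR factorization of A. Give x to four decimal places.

v_1 = (3, 3, -4, 1); ‖v_1‖ = 5.9161, so q_1 = (0.5071, 0.5071, -0.6761, 0.1690).
q_1·v_2 = 0.5071·3 + 0.5071·(-4) + (-0.6761)·(-4) + 0.1690·4 = 2.8735.
u_2 = v_2 − 2.8735·q_1 = (1.5429, -5.4571, -2.0571, 3.5143).
‖u_2‖ = 6.9816, so q_2 = (0.2210, -0.7816, -0.2947, 0.5034).
Qᵀb = (-0.1690, 4.6530).
Back-substitute: x_2 = 4.6530/6.9816 = 0.6665.
x_1 = (-0.1690 − 2.8735·0.6665)/5.9161 = -0.3523.

x = (-0.3523, 0.6665)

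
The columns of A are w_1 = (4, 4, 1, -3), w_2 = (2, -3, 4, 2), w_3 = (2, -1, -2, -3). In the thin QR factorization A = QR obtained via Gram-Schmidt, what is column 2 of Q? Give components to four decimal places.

e_2 = (0.4536, -0.4284, 0.7307, 0.2772)

w_1 = (4, 4, 1, -3); ‖w_1‖ = 6.4807, so e_1 = (0.6172, 0.6172, 0.1543, -0.4629).
e_1·w_2 = 0.6172·2 + 0.6172·(-3) + 0.1543·4 + (-0.4629)·2 = -0.9258.
u_2 = w_2 + 0.9258·e_1 = (2.5714, -2.4286, 4.1429, 1.5714).
‖u_2‖ = 5.6695, so e_2 = (0.4536, -0.4284, 0.7307, 0.2772).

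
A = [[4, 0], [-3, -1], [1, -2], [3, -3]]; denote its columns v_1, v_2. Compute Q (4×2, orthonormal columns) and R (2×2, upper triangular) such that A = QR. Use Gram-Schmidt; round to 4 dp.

v_1 = (4, -3, 1, 3); ‖v_1‖ = 5.9161, so e_1 = (0.6761, -0.5071, 0.1690, 0.5071).
e_1·v_2 = 0.6761·0 + (-0.5071)·(-1) + 0.1690·(-2) + 0.5071·(-3) = -1.3522.
u_2 = v_2 + 1.3522·e_1 = (0.9143, -1.6857, -1.7714, -2.3143).
‖u_2‖ = 3.4888, so e_2 = (0.2621, -0.4832, -0.5078, -0.6634).

Q = [[0.6761, 0.2621], [-0.5071, -0.4832], [0.1690, -0.5078], [0.5071, -0.6634]], R = [[5.9161, -1.3522], [0.0000, 3.4888]]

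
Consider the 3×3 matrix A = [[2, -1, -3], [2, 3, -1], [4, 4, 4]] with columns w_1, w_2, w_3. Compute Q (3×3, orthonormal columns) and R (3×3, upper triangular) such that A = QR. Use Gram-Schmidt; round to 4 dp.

w_1 = (2, 2, 4); ‖w_1‖ = 4.8990, so q_1 = (0.4082, 0.4082, 0.8165).
q_1·w_2 = 0.4082·(-1) + 0.4082·3 + 0.8165·4 = 4.0825.
u_2 = w_2 − 4.0825·q_1 = (-2.6667, 1.3333, 0.6667).
‖u_2‖ = 3.0551, so q_2 = (-0.8729, 0.4364, 0.2182).
q_1·w_3 = 0.4082·(-3) + 0.4082·(-1) + 0.8165·4 = 1.6330; q_2·w_3 = (-0.8729)·(-3) + 0.4364·(-1) + 0.2182·4 = 3.0551.
u_3 = w_3 − 1.6330·q_1 − 3.0551·q_2 = (-1.0000, -3.0000, 2.0000).
‖u_3‖ = 3.7417, so q_3 = (-0.2673, -0.8018, 0.5345).

Q = [[0.4082, -0.8729, -0.2673], [0.4082, 0.4364, -0.8018], [0.8165, 0.2182, 0.5345]], R = [[4.8990, 4.0825, 1.6330], [0.0000, 3.0551, 3.0551], [0.0000, 0.0000, 3.7417]]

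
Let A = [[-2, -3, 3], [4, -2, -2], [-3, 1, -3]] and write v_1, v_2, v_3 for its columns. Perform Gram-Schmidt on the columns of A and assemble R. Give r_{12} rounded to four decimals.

r_{12} = -0.9285

e_1 = v_1/‖v_1‖ = (-2, 4, -3)/5.3852 = (-0.3714, 0.7428, -0.5571).
r_{12} = e_1·v_2 = -0.9285.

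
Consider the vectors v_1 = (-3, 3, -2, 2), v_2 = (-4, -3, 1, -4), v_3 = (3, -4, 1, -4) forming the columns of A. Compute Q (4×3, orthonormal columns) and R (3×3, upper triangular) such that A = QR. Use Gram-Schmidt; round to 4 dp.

v_1 = (-3, 3, -2, 2); ‖v_1‖ = 5.0990, so q_1 = (-0.5883, 0.5883, -0.3922, 0.3922).
q_1·v_2 = (-0.5883)·(-4) + 0.5883·(-3) + (-0.3922)·1 + 0.3922·(-4) = -1.3728.
u_2 = v_2 + 1.3728·q_1 = (-4.8077, -2.1923, 0.4615, -3.4615).
‖u_2‖ = 6.3337, so q_2 = (-0.7591, -0.3461, 0.0729, -0.5465).
q_1·v_3 = (-0.5883)·3 + 0.5883·(-4) + (-0.3922)·1 + 0.3922·(-4) = -6.0796; q_2·v_3 = (-0.7591)·3 + (-0.3461)·(-4) + 0.0729·1 + (-0.5465)·(-4) = 1.3663.
u_3 = v_3 + 6.0796·q_1 − 1.3663·q_2 = (0.4602, 0.0499, -1.4842, -0.8686).
‖u_3‖ = 1.7809, so q_3 = (0.2584, 0.0280, -0.8334, -0.4878).

Q = [[-0.5883, -0.7591, 0.2584], [0.5883, -0.3461, 0.0280], [-0.3922, 0.0729, -0.8334], [0.3922, -0.5465, -0.4878]], R = [[5.0990, -1.3728, -6.0796], [0.0000, 6.3337, 1.3663], [0.0000, 0.0000, 1.7809]]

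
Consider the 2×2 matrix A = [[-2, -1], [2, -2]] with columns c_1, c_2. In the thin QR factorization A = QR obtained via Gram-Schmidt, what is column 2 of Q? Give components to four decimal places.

c_1 = (-2, 2); ‖c_1‖ = 2.8284, so e_1 = (-0.7071, 0.7071).
e_1·c_2 = (-0.7071)·(-1) + 0.7071·(-2) = -0.7071.
u_2 = c_2 + 0.7071·e_1 = (-1.5000, -1.5000).
‖u_2‖ = 2.1213, so e_2 = (-0.7071, -0.7071).

e_2 = (-0.7071, -0.7071)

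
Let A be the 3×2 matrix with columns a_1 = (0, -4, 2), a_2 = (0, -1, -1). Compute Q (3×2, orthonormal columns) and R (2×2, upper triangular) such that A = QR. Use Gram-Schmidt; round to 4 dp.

q_1 = a_1/‖a_1‖ = (0, -4, 2)/4.4721 = (0.0000, -0.8944, 0.4472).
r_{12} = q_1·a_2 = 0.4472.
u_2 = a_2 − 0.4472·q_1 = (0.0000, -0.6000, -1.2000).
‖u_2‖ = 1.3416, so q_2 = (0.0000, -0.4472, -0.8944).

Q = [[0.0000, 0.0000], [-0.8944, -0.4472], [0.4472, -0.8944]], R = [[4.4721, 0.4472], [0.0000, 1.3416]]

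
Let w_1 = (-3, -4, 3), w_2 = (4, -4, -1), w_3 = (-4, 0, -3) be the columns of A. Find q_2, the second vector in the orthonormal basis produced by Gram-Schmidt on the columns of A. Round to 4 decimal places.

q_2 = (0.7120, -0.6761, -0.1895)

w_1 = (-3, -4, 3); ‖w_1‖ = 5.8310, so q_1 = (-0.5145, -0.6860, 0.5145).
q_1·w_2 = (-0.5145)·4 + (-0.6860)·(-4) + 0.5145·(-1) = 0.1715.
u_2 = w_2 − 0.1715·q_1 = (4.0882, -3.8824, -1.0882).
‖u_2‖ = 5.7420, so q_2 = (0.7120, -0.6761, -0.1895).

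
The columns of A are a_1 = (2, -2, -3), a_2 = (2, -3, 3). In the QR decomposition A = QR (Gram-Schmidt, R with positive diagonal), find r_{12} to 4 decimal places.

r_{12} = 0.2425

a_1 = (2, -2, -3); ‖a_1‖ = 4.1231, so e_1 = (0.4851, -0.4851, -0.7276).
r_{12} = e_1·a_2 = 0.2425.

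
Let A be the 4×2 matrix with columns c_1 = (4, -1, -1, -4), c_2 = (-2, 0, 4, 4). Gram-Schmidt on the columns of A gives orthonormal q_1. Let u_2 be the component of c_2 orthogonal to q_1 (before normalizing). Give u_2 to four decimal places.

q_1 = c_1/‖c_1‖ = (4, -1, -1, -4)/5.8310 = (0.6860, -0.1715, -0.1715, -0.6860).
r_{12} = q_1·c_2 = -4.8020.
u_2 = c_2 + 4.8020·q_1 = (1.2941, -0.8235, 3.1765, 0.7059).

u_2 = (1.2941, -0.8235, 3.1765, 0.7059)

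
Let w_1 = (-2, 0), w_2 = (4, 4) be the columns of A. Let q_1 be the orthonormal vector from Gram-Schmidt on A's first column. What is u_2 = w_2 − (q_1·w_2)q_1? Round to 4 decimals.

u_2 = (0.0000, 4.0000)

w_1 = (-2, 0); ‖w_1‖ = 2.0000, so q_1 = (-1.0000, 0.0000).
q_1·w_2 = (-1.0000)·4 + 0.0000·4 = -4.0000.
u_2 = w_2 + 4.0000·q_1 = (0.0000, 4.0000).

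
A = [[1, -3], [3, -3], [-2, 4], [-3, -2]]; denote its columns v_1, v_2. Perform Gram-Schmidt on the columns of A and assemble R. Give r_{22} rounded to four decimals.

v_1 = (1, 3, -2, -3); ‖v_1‖ = 4.7958, so e_1 = (0.2085, 0.6255, -0.4170, -0.6255).
e_1·v_2 = 0.2085·(-3) + 0.6255·(-3) + (-0.4170)·4 + (-0.6255)·(-2) = -2.9192.
u_2 = v_2 + 2.9192·e_1 = (-2.3913, -1.1739, 2.7826, -3.8261).
r_{22} = ‖u_2‖ = 5.4294.

r_{22} = 5.4294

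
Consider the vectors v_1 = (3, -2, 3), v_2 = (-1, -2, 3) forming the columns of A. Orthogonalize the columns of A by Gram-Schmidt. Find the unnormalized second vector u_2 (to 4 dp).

u_2 = (-2.3636, -1.0909, 1.6364)

v_1 = (3, -2, 3); ‖v_1‖ = 4.6904, so q_1 = (0.6396, -0.4264, 0.6396).
q_1·v_2 = 0.6396·(-1) + (-0.4264)·(-2) + 0.6396·3 = 2.1320.
u_2 = v_2 − 2.1320·q_1 = (-2.3636, -1.0909, 1.6364).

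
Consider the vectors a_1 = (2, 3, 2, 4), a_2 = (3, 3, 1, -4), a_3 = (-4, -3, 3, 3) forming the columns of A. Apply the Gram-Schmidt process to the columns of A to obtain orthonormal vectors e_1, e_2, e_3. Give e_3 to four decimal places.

e_3 = (-0.3707, -0.1430, 0.9038, -0.1593)

e_1 = a_1/‖a_1‖ = (2, 3, 2, 4)/5.7446 = (0.3482, 0.5222, 0.3482, 0.6963).
r_{12} = e_1·a_2 = 0.1741.
u_2 = a_2 − 0.1741·e_1 = (2.9394, 2.9091, 0.9394, -4.1212).
‖u_2‖ = 5.9135, so e_2 = (0.4971, 0.4919, 0.1589, -0.6969).
r_{13} = e_1·a_3 = 0.1741; r_{23} = e_2·a_3 = -5.0782.
u_3 = a_3 − 0.1741·e_1 + 5.0782·e_2 = (-1.5364, -0.5927, 3.7461, -0.6603).
‖u_3‖ = 4.1450, so e_3 = (-0.3707, -0.1430, 0.9038, -0.1593).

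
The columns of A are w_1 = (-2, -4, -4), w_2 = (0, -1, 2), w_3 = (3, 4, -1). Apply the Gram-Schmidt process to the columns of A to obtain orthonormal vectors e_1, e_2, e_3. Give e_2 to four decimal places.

e_2 = (-0.1041, -0.6768, 0.7288)

w_1 = (-2, -4, -4); ‖w_1‖ = 6.0000, so e_1 = (-0.3333, -0.6667, -0.6667).
e_1·w_2 = (-0.3333)·0 + (-0.6667)·(-1) + (-0.6667)·2 = -0.6667.
u_2 = w_2 + 0.6667·e_1 = (-0.2222, -1.4444, 1.5556).
‖u_2‖ = 2.1344, so e_2 = (-0.1041, -0.6768, 0.7288).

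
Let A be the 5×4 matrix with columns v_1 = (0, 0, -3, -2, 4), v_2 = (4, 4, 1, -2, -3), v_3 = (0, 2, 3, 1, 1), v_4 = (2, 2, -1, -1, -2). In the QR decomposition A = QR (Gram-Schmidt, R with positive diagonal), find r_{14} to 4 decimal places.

r_{14} = -0.5571

v_1 = (0, 0, -3, -2, 4); ‖v_1‖ = 5.3852, so q_1 = (0.0000, 0.0000, -0.5571, -0.3714, 0.7428).
r_{14} = q_1·v_4 = -0.5571.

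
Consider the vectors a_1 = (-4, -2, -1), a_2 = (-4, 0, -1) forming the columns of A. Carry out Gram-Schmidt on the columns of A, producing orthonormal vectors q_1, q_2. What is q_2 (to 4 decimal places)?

q_2 = (-0.4234, 0.8997, -0.1059)

a_1 = (-4, -2, -1); ‖a_1‖ = 4.5826, so q_1 = (-0.8729, -0.4364, -0.2182).
q_1·a_2 = (-0.8729)·(-4) + (-0.4364)·0 + (-0.2182)·(-1) = 3.7097.
u_2 = a_2 − 3.7097·q_1 = (-0.7619, 1.6190, -0.1905).
‖u_2‖ = 1.7995, so q_2 = (-0.4234, 0.8997, -0.1059).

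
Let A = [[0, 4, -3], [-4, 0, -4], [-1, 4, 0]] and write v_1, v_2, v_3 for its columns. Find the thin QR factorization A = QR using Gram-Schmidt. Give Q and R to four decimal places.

q_1 = v_1/‖v_1‖ = (0, -4, -1)/4.1231 = (0.0000, -0.9701, -0.2425).
r_{12} = q_1·v_2 = -0.9701.
u_2 = v_2 + 0.9701·q_1 = (4.0000, -0.9412, 3.7647).
‖u_2‖ = 5.5730, so q_2 = (0.7177, -0.1689, 0.6755).
r_{13} = q_1·v_3 = 3.8806; r_{23} = q_2·v_3 = -1.4777.
u_3 = v_3 − 3.8806·q_1 + 1.4777·q_2 = (-1.9394, -0.4848, 1.9394).
‖u_3‖ = 2.7852, so q_3 = (-0.6963, -0.1741, 0.6963).

Q = [[0.0000, 0.7177, -0.6963], [-0.9701, -0.1689, -0.1741], [-0.2425, 0.6755, 0.6963]], R = [[4.1231, -0.9701, 3.8806], [0.0000, 5.5730, -1.4777], [0.0000, 0.0000, 2.7852]]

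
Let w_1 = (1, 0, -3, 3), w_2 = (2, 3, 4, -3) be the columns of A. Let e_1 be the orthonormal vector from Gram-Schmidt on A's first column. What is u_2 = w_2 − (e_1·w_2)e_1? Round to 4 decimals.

e_1 = w_1/‖w_1‖ = (1, 0, -3, 3)/4.3589 = (0.2294, 0.0000, -0.6882, 0.6882).
r_{12} = e_1·w_2 = -4.3589.
u_2 = w_2 + 4.3589·e_1 = (3.0000, 3.0000, 1.0000, 0.0000).

u_2 = (3.0000, 3.0000, 1.0000, 0.0000)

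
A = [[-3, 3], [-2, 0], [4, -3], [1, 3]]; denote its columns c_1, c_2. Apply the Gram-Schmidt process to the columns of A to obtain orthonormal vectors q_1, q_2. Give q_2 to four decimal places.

q_2 = (0.2981, -0.2981, -0.1491, 0.8944)

c_1 = (-3, -2, 4, 1); ‖c_1‖ = 5.4772, so q_1 = (-0.5477, -0.3651, 0.7303, 0.1826).
q_1·c_2 = (-0.5477)·3 + (-0.3651)·0 + 0.7303·(-3) + 0.1826·3 = -3.2863.
u_2 = c_2 + 3.2863·q_1 = (1.2000, -1.2000, -0.6000, 3.6000).
‖u_2‖ = 4.0249, so q_2 = (0.2981, -0.2981, -0.1491, 0.8944).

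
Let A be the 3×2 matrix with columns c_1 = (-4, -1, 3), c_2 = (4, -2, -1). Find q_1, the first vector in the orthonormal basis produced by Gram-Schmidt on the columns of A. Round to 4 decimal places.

c_1 = (-4, -1, 3); ‖c_1‖ = 5.0990, so q_1 = (-0.7845, -0.1961, 0.5883).

q_1 = (-0.7845, -0.1961, 0.5883)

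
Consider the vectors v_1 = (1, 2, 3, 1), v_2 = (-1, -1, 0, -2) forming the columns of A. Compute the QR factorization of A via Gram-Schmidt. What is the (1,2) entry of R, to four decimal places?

v_1 = (1, 2, 3, 1); ‖v_1‖ = 3.8730, so q_1 = (0.2582, 0.5164, 0.7746, 0.2582).
r_{12} = q_1·v_2 = -1.2910.

r_{12} = -1.2910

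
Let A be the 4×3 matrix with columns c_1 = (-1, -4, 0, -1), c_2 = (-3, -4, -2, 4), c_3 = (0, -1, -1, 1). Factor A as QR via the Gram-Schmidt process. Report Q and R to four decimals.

q_1 = c_1/‖c_1‖ = (-1, -4, 0, -1)/4.2426 = (-0.2357, -0.9428, 0.0000, -0.2357).
r_{12} = q_1·c_2 = 3.5355.
u_2 = c_2 − 3.5355·q_1 = (-2.1667, -0.6667, -2.0000, 4.8333).
‖u_2‖ = 5.7009, so q_2 = (-0.3801, -0.1169, -0.3508, 0.8478).
r_{13} = q_1·c_3 = 0.7071; r_{23} = q_2·c_3 = 1.3156.
u_3 = c_3 − 0.7071·q_1 − 1.3156·q_2 = (0.6667, -0.1795, -0.5385, 0.0513).
‖u_3‖ = 0.8771, so q_3 = (0.7601, -0.2046, -0.6139, 0.0585).

Q = [[-0.2357, -0.3801, 0.7601], [-0.9428, -0.1169, -0.2046], [0.0000, -0.3508, -0.6139], [-0.2357, 0.8478, 0.0585]], R = [[4.2426, 3.5355, 0.7071], [0.0000, 5.7009, 1.3156], [0.0000, 0.0000, 0.8771]]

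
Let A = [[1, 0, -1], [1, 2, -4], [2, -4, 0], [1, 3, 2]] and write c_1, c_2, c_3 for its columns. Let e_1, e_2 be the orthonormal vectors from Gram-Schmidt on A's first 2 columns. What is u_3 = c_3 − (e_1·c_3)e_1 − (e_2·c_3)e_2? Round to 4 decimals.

u_3 = (-0.5206, -3.2835, 0.4845, 2.8351)

c_1 = (1, 1, 2, 1); ‖c_1‖ = 2.6458, so e_1 = (0.3780, 0.3780, 0.7559, 0.3780).
e_1·c_2 = 0.3780·0 + 0.3780·2 + 0.7559·(-4) + 0.3780·3 = -1.1339.
u_2 = c_2 + 1.1339·e_1 = (0.4286, 2.4286, -3.1429, 3.4286).
‖u_2‖ = 5.2644, so e_2 = (0.0814, 0.4613, -0.5970, 0.6513).
e_1·c_3 = 0.3780·(-1) + 0.3780·(-4) + 0.7559·0 + 0.3780·2 = -1.1339; e_2·c_3 = 0.0814·(-1) + 0.4613·(-4) + (-0.5970)·0 + 0.6513·2 = -0.6241.
u_3 = c_3 + 1.1339·e_1 + 0.6241·e_2 = (-0.5206, -3.2835, 0.4845, 2.8351).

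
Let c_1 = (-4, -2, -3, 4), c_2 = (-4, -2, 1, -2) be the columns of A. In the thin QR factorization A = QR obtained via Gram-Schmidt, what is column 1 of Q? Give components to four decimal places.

e_1 = c_1/‖c_1‖ = (-4, -2, -3, 4)/6.7082 = (-0.5963, -0.2981, -0.4472, 0.5963).

e_1 = (-0.5963, -0.2981, -0.4472, 0.5963)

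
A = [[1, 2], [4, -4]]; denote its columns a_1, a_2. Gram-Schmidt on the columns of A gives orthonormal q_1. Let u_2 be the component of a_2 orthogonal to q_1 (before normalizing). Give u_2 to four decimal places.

u_2 = (2.8235, -0.7059)

q_1 = a_1/‖a_1‖ = (1, 4)/4.1231 = (0.2425, 0.9701).
r_{12} = q_1·a_2 = -3.3955.
u_2 = a_2 + 3.3955·q_1 = (2.8235, -0.7059).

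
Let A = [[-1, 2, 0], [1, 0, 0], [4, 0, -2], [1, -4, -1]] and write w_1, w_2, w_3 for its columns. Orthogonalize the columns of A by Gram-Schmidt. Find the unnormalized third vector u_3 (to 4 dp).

w_1 = (-1, 1, 4, 1); ‖w_1‖ = 4.3589, so q_1 = (-0.2294, 0.2294, 0.9177, 0.2294).
q_1·w_2 = (-0.2294)·2 + 0.2294·0 + 0.9177·0 + 0.2294·(-4) = -1.3765.
u_2 = w_2 + 1.3765·q_1 = (1.6842, 0.3158, 1.2632, -3.6842).
‖u_2‖ = 4.2550, so q_2 = (0.3958, 0.0742, 0.2969, -0.8658).
q_1·w_3 = (-0.2294)·0 + 0.2294·0 + 0.9177·(-2) + 0.2294·(-1) = -2.0647; q_2·w_3 = 0.3958·0 + 0.0742·0 + 0.2969·(-2) + (-0.8658)·(-1) = 0.2721.
u_3 = w_3 + 2.0647·q_1 − 0.2721·q_2 = (-0.5814, 0.4535, -0.1860, -0.2907).

u_3 = (-0.5814, 0.4535, -0.1860, -0.2907)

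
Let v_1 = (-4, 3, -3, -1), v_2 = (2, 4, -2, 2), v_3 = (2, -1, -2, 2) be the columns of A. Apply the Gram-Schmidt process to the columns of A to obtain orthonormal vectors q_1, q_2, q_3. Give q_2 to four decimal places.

q_1 = v_1/‖v_1‖ = (-4, 3, -3, -1)/5.9161 = (-0.6761, 0.5071, -0.5071, -0.1690).
r_{12} = q_1·v_2 = 1.3522.
u_2 = v_2 − 1.3522·q_1 = (2.9143, 3.3143, -1.3143, 2.2286).
‖u_2‖ = 5.1158, so q_2 = (0.5697, 0.6479, -0.2569, 0.4356).

q_2 = (0.5697, 0.6479, -0.2569, 0.4356)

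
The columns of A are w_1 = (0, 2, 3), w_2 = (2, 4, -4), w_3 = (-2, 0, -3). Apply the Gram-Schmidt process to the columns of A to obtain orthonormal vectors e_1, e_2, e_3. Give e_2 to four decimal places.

e_1 = w_1/‖w_1‖ = (0, 2, 3)/3.6056 = (0.0000, 0.5547, 0.8321).
r_{12} = e_1·w_2 = -1.1094.
u_2 = w_2 + 1.1094·e_1 = (2.0000, 4.6154, -3.0769).
‖u_2‖ = 5.8965, so e_2 = (0.3392, 0.7827, -0.5218).

e_2 = (0.3392, 0.7827, -0.5218)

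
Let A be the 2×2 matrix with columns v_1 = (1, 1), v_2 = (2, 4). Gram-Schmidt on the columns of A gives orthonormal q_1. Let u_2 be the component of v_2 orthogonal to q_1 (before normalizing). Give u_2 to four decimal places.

v_1 = (1, 1); ‖v_1‖ = 1.4142, so q_1 = (0.7071, 0.7071).
q_1·v_2 = 0.7071·2 + 0.7071·4 = 4.2426.
u_2 = v_2 − 4.2426·q_1 = (-1.0000, 1.0000).

u_2 = (-1.0000, 1.0000)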